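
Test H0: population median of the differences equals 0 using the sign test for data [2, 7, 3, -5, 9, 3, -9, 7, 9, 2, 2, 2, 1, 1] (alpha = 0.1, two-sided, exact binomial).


Step 1: Discard zero differences. Original n = 14; n_eff = number of nonzero differences = 14.
Nonzero differences (with sign): +2, +7, +3, -5, +9, +3, -9, +7, +9, +2, +2, +2, +1, +1
Step 2: Count signs: positive = 12, negative = 2.
Step 3: Under H0: P(positive) = 0.5, so the number of positives S ~ Bin(14, 0.5).
Step 4: Two-sided exact p-value = sum of Bin(14,0.5) probabilities at or below the observed probability = 0.012939.
Step 5: alpha = 0.1. reject H0.

n_eff = 14, pos = 12, neg = 2, p = 0.012939, reject H0.


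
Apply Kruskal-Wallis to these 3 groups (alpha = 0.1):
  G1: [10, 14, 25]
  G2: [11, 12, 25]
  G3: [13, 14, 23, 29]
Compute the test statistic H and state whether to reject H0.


Step 1: Combine all N = 10 observations and assign midranks.
sorted (value, group, rank): (10,G1,1), (11,G2,2), (12,G2,3), (13,G3,4), (14,G1,5.5), (14,G3,5.5), (23,G3,7), (25,G1,8.5), (25,G2,8.5), (29,G3,10)
Step 2: Sum ranks within each group.
R_1 = 15 (n_1 = 3)
R_2 = 13.5 (n_2 = 3)
R_3 = 26.5 (n_3 = 4)
Step 3: H = 12/(N(N+1)) * sum(R_i^2/n_i) - 3(N+1)
     = 12/(10*11) * (15^2/3 + 13.5^2/3 + 26.5^2/4) - 3*11
     = 0.109091 * 311.312 - 33
     = 0.961364.
Step 4: Ties present; correction factor C = 1 - 12/(10^3 - 10) = 0.987879. Corrected H = 0.961364 / 0.987879 = 0.973160.
Step 5: Under H0, H ~ chi^2(2); p-value = 0.614725.
Step 6: alpha = 0.1. fail to reject H0.

H = 0.9732, df = 2, p = 0.614725, fail to reject H0.


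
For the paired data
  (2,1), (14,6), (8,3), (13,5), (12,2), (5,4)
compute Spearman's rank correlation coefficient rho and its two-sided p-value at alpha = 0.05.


Step 1: Rank x and y separately (midranks; no ties here).
rank(x): 2->1, 14->6, 8->3, 13->5, 12->4, 5->2
rank(y): 1->1, 6->6, 3->3, 5->5, 2->2, 4->4
Step 2: d_i = R_x(i) - R_y(i); compute d_i^2.
  (1-1)^2=0, (6-6)^2=0, (3-3)^2=0, (5-5)^2=0, (4-2)^2=4, (2-4)^2=4
sum(d^2) = 8.
Step 3: rho = 1 - 6*8 / (6*(6^2 - 1)) = 1 - 48/210 = 0.771429.
Step 4: Under H0, t = rho * sqrt((n-2)/(1-rho^2)) = 2.4247 ~ t(4).
Step 5: Two-sided p-value from the t-distribution with 4 df = 0.072397.
Step 6: alpha = 0.05. fail to reject H0.

rho = 0.7714, p = 0.072397, fail to reject H0 at alpha = 0.05.


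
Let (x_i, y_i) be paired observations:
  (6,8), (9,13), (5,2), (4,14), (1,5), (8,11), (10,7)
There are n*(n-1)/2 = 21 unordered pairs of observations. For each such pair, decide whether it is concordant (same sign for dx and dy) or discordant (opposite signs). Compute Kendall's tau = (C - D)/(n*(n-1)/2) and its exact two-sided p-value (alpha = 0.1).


Step 1: Enumerate the 21 unordered pairs (i,j) with i<j and classify each by sign(x_j-x_i) * sign(y_j-y_i).
  (1,2):dx=+3,dy=+5->C; (1,3):dx=-1,dy=-6->C; (1,4):dx=-2,dy=+6->D; (1,5):dx=-5,dy=-3->C
  (1,6):dx=+2,dy=+3->C; (1,7):dx=+4,dy=-1->D; (2,3):dx=-4,dy=-11->C; (2,4):dx=-5,dy=+1->D
  (2,5):dx=-8,dy=-8->C; (2,6):dx=-1,dy=-2->C; (2,7):dx=+1,dy=-6->D; (3,4):dx=-1,dy=+12->D
  (3,5):dx=-4,dy=+3->D; (3,6):dx=+3,dy=+9->C; (3,7):dx=+5,dy=+5->C; (4,5):dx=-3,dy=-9->C
  (4,6):dx=+4,dy=-3->D; (4,7):dx=+6,dy=-7->D; (5,6):dx=+7,dy=+6->C; (5,7):dx=+9,dy=+2->C
  (6,7):dx=+2,dy=-4->D
Step 2: C = 12, D = 9, total pairs = 21.
Step 3: tau = (C - D)/(n(n-1)/2) = (12 - 9)/21 = 0.142857.
Step 4: Exact two-sided p-value (enumerate n! = 5040 permutations of y under H0): p = 0.772619.
Step 5: alpha = 0.1. fail to reject H0.

tau_b = 0.1429 (C=12, D=9), p = 0.772619, fail to reject H0.


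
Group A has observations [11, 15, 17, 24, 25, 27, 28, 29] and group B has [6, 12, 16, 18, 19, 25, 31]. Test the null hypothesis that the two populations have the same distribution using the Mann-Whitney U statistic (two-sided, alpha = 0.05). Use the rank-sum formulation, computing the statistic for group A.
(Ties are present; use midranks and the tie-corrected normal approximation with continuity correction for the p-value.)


Step 1: Combine and sort all 15 observations; assign midranks.
sorted (value, group): (6,Y), (11,X), (12,Y), (15,X), (16,Y), (17,X), (18,Y), (19,Y), (24,X), (25,X), (25,Y), (27,X), (28,X), (29,X), (31,Y)
ranks: 6->1, 11->2, 12->3, 15->4, 16->5, 17->6, 18->7, 19->8, 24->9, 25->10.5, 25->10.5, 27->12, 28->13, 29->14, 31->15
Step 2: Rank sum for X: R1 = 2 + 4 + 6 + 9 + 10.5 + 12 + 13 + 14 = 70.5.
Step 3: U_X = R1 - n1(n1+1)/2 = 70.5 - 8*9/2 = 70.5 - 36 = 34.5.
       U_Y = n1*n2 - U_X = 56 - 34.5 = 21.5.
Step 4: Ties are present, so use the tie-corrected normal approximation (with continuity correction) for the p-value.
Step 5: p-value = 0.487064; compare to alpha = 0.05. fail to reject H0.

U_X = 34.5, p = 0.487064, fail to reject H0 at alpha = 0.05.


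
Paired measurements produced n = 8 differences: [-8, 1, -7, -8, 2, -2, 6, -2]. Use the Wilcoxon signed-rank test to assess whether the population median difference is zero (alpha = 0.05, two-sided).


Step 1: Drop any zero differences (none here) and take |d_i|.
|d| = [8, 1, 7, 8, 2, 2, 6, 2]
Step 2: Midrank |d_i| (ties get averaged ranks).
ranks: |8|->7.5, |1|->1, |7|->6, |8|->7.5, |2|->3, |2|->3, |6|->5, |2|->3
Step 3: Attach original signs; sum ranks with positive sign and with negative sign.
W+ = 1 + 3 + 5 = 9
W- = 7.5 + 6 + 7.5 + 3 + 3 = 27
(Check: W+ + W- = 36 should equal n(n+1)/2 = 36.)
Step 4: Test statistic W = min(W+, W-) = 9.
Step 5: Ties in |d|, so use the tie-corrected normal approximation.
        E[W] = n(n+1)/4 = 8*9/4 = 18.
        Tie groups: |d|=2 (t=3), |d|=8 (t=2); sum(t^3 - t) = 30.
        Var[W] = n(n+1)(2n+1)/24 - sum(t^3-t)/48 = 1224/24 - 30/48 = 50.375.
        z = (W - E[W]) / sqrt(Var[W]) = (9 - 18) / 7.0975 = -1.2680.
        Two-sided p = 2*Phi(z) = 0.204782.
Step 6: alpha = 0.05. fail to reject H0.

W+ = 9, W- = 27, W = min = 9, p = 0.204782, fail to reject H0.


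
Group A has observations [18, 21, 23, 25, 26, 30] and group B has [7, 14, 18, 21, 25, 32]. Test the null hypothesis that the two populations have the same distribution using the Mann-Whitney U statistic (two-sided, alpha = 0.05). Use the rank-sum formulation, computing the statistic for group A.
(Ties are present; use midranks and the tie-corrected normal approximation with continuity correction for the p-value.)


Step 1: Combine and sort all 12 observations; assign midranks.
sorted (value, group): (7,Y), (14,Y), (18,X), (18,Y), (21,X), (21,Y), (23,X), (25,X), (25,Y), (26,X), (30,X), (32,Y)
ranks: 7->1, 14->2, 18->3.5, 18->3.5, 21->5.5, 21->5.5, 23->7, 25->8.5, 25->8.5, 26->10, 30->11, 32->12
Step 2: Rank sum for X: R1 = 3.5 + 5.5 + 7 + 8.5 + 10 + 11 = 45.5.
Step 3: U_X = R1 - n1(n1+1)/2 = 45.5 - 6*7/2 = 45.5 - 21 = 24.5.
       U_Y = n1*n2 - U_X = 36 - 24.5 = 11.5.
Step 4: Ties are present, so use the tie-corrected normal approximation (with continuity correction) for the p-value.
Step 5: p-value = 0.334120; compare to alpha = 0.05. fail to reject H0.

U_X = 24.5, p = 0.334120, fail to reject H0 at alpha = 0.05.


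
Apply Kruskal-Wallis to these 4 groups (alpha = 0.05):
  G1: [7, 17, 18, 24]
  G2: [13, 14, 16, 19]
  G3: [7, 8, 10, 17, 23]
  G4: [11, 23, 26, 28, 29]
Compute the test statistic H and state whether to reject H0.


Step 1: Combine all N = 18 observations and assign midranks.
sorted (value, group, rank): (7,G1,1.5), (7,G3,1.5), (8,G3,3), (10,G3,4), (11,G4,5), (13,G2,6), (14,G2,7), (16,G2,8), (17,G1,9.5), (17,G3,9.5), (18,G1,11), (19,G2,12), (23,G3,13.5), (23,G4,13.5), (24,G1,15), (26,G4,16), (28,G4,17), (29,G4,18)
Step 2: Sum ranks within each group.
R_1 = 37 (n_1 = 4)
R_2 = 33 (n_2 = 4)
R_3 = 31.5 (n_3 = 5)
R_4 = 69.5 (n_4 = 5)
Step 3: H = 12/(N(N+1)) * sum(R_i^2/n_i) - 3(N+1)
     = 12/(18*19) * (37^2/4 + 33^2/4 + 31.5^2/5 + 69.5^2/5) - 3*19
     = 0.035088 * 1779 - 57
     = 5.421053.
Step 4: Ties present; correction factor C = 1 - 18/(18^3 - 18) = 0.996904. Corrected H = 5.421053 / 0.996904 = 5.437888.
Step 5: Under H0, H ~ chi^2(3); p-value = 0.142401.
Step 6: alpha = 0.05. fail to reject H0.

H = 5.4379, df = 3, p = 0.142401, fail to reject H0.


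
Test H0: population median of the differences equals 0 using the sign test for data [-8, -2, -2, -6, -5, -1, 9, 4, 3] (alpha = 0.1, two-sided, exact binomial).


Step 1: Discard zero differences. Original n = 9; n_eff = number of nonzero differences = 9.
Nonzero differences (with sign): -8, -2, -2, -6, -5, -1, +9, +4, +3
Step 2: Count signs: positive = 3, negative = 6.
Step 3: Under H0: P(positive) = 0.5, so the number of positives S ~ Bin(9, 0.5).
Step 4: Two-sided exact p-value = sum of Bin(9,0.5) probabilities at or below the observed probability = 0.507812.
Step 5: alpha = 0.1. fail to reject H0.

n_eff = 9, pos = 3, neg = 6, p = 0.507812, fail to reject H0.


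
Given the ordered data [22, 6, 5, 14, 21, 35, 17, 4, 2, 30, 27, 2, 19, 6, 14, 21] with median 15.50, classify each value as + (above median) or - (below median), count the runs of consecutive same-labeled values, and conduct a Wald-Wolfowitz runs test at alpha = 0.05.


Step 1: Compute median = 15.50; label A = above, B = below.
Labels in order: ABBBAAABBAABABBA  (n_A = 8, n_B = 8)
Step 2: Count runs R = 9.
Step 3: Under H0 (random ordering), E[R] = 2*n_A*n_B/(n_A+n_B) + 1 = 2*8*8/16 + 1 = 9.0000.
        Var[R] = 2*n_A*n_B*(2*n_A*n_B - n_A - n_B) / ((n_A+n_B)^2 * (n_A+n_B-1)) = 14336/3840 = 3.7333.
        SD[R] = 1.9322.
Step 4: R = E[R], so z = 0 with no continuity correction.
Step 5: Two-sided p-value via normal approximation = 2*(1 - Phi(|z|)) = 1.000000.
Step 6: alpha = 0.05. fail to reject H0.

R = 9, z = 0.0000, p = 1.000000, fail to reject H0.


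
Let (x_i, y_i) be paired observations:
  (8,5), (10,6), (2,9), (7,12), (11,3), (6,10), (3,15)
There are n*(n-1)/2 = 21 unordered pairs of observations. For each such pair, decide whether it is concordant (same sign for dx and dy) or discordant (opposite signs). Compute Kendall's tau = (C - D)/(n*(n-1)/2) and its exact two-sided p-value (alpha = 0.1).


Step 1: Enumerate the 21 unordered pairs (i,j) with i<j and classify each by sign(x_j-x_i) * sign(y_j-y_i).
  (1,2):dx=+2,dy=+1->C; (1,3):dx=-6,dy=+4->D; (1,4):dx=-1,dy=+7->D; (1,5):dx=+3,dy=-2->D
  (1,6):dx=-2,dy=+5->D; (1,7):dx=-5,dy=+10->D; (2,3):dx=-8,dy=+3->D; (2,4):dx=-3,dy=+6->D
  (2,5):dx=+1,dy=-3->D; (2,6):dx=-4,dy=+4->D; (2,7):dx=-7,dy=+9->D; (3,4):dx=+5,dy=+3->C
  (3,5):dx=+9,dy=-6->D; (3,6):dx=+4,dy=+1->C; (3,7):dx=+1,dy=+6->C; (4,5):dx=+4,dy=-9->D
  (4,6):dx=-1,dy=-2->C; (4,7):dx=-4,dy=+3->D; (5,6):dx=-5,dy=+7->D; (5,7):dx=-8,dy=+12->D
  (6,7):dx=-3,dy=+5->D
Step 2: C = 5, D = 16, total pairs = 21.
Step 3: tau = (C - D)/(n(n-1)/2) = (5 - 16)/21 = -0.523810.
Step 4: Exact two-sided p-value (enumerate n! = 5040 permutations of y under H0): p = 0.136111.
Step 5: alpha = 0.1. fail to reject H0.

tau_b = -0.5238 (C=5, D=16), p = 0.136111, fail to reject H0.


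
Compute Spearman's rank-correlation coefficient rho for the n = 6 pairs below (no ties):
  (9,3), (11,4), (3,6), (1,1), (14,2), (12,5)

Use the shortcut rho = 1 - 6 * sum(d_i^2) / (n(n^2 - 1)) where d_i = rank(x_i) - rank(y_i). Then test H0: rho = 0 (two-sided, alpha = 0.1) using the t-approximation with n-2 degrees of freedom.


Step 1: Rank x and y separately (midranks; no ties here).
rank(x): 9->3, 11->4, 3->2, 1->1, 14->6, 12->5
rank(y): 3->3, 4->4, 6->6, 1->1, 2->2, 5->5
Step 2: d_i = R_x(i) - R_y(i); compute d_i^2.
  (3-3)^2=0, (4-4)^2=0, (2-6)^2=16, (1-1)^2=0, (6-2)^2=16, (5-5)^2=0
sum(d^2) = 32.
Step 3: rho = 1 - 6*32 / (6*(6^2 - 1)) = 1 - 192/210 = 0.085714.
Step 4: Under H0, t = rho * sqrt((n-2)/(1-rho^2)) = 0.1721 ~ t(4).
Step 5: Two-sided p-value from the t-distribution with 4 df = 0.871743.
Step 6: alpha = 0.1. fail to reject H0.

rho = 0.0857, p = 0.871743, fail to reject H0 at alpha = 0.1.


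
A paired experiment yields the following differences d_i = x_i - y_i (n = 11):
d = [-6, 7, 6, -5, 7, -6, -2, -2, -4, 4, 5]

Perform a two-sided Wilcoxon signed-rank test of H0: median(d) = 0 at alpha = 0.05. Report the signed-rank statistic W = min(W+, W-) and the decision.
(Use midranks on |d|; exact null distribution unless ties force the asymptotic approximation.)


Step 1: Drop any zero differences (none here) and take |d_i|.
|d| = [6, 7, 6, 5, 7, 6, 2, 2, 4, 4, 5]
Step 2: Midrank |d_i| (ties get averaged ranks).
ranks: |6|->8, |7|->10.5, |6|->8, |5|->5.5, |7|->10.5, |6|->8, |2|->1.5, |2|->1.5, |4|->3.5, |4|->3.5, |5|->5.5
Step 3: Attach original signs; sum ranks with positive sign and with negative sign.
W+ = 10.5 + 8 + 10.5 + 3.5 + 5.5 = 38
W- = 8 + 5.5 + 8 + 1.5 + 1.5 + 3.5 = 28
(Check: W+ + W- = 66 should equal n(n+1)/2 = 66.)
Step 4: Test statistic W = min(W+, W-) = 28.
Step 5: Ties in |d|, so use the tie-corrected normal approximation.
        E[W] = n(n+1)/4 = 11*12/4 = 33.
        Tie groups: |d|=2 (t=2), |d|=4 (t=2), |d|=5 (t=2), |d|=6 (t=3), |d|=7 (t=2); sum(t^3 - t) = 48.
        Var[W] = n(n+1)(2n+1)/24 - sum(t^3-t)/48 = 3036/24 - 48/48 = 125.5.
        z = (W - E[W]) / sqrt(Var[W]) = (28 - 33) / 11.2027 = -0.4463.
        Two-sided p = 2*Phi(z) = 0.655365.
Step 6: alpha = 0.05. fail to reject H0.

W+ = 38, W- = 28, W = min = 28, p = 0.655365, fail to reject H0.


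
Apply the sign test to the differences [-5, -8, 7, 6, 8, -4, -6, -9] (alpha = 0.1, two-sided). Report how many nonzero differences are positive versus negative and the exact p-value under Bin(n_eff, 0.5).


Step 1: Discard zero differences. Original n = 8; n_eff = number of nonzero differences = 8.
Nonzero differences (with sign): -5, -8, +7, +6, +8, -4, -6, -9
Step 2: Count signs: positive = 3, negative = 5.
Step 3: Under H0: P(positive) = 0.5, so the number of positives S ~ Bin(8, 0.5).
Step 4: Two-sided exact p-value = sum of Bin(8,0.5) probabilities at or below the observed probability = 0.726562.
Step 5: alpha = 0.1. fail to reject H0.

n_eff = 8, pos = 3, neg = 5, p = 0.726562, fail to reject H0.


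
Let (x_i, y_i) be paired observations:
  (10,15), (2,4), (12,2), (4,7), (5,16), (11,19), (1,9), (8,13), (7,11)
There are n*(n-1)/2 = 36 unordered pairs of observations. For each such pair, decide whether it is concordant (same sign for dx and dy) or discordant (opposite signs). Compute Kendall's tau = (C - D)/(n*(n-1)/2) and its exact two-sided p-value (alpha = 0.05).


Step 1: Enumerate the 36 unordered pairs (i,j) with i<j and classify each by sign(x_j-x_i) * sign(y_j-y_i).
  (1,2):dx=-8,dy=-11->C; (1,3):dx=+2,dy=-13->D; (1,4):dx=-6,dy=-8->C; (1,5):dx=-5,dy=+1->D
  (1,6):dx=+1,dy=+4->C; (1,7):dx=-9,dy=-6->C; (1,8):dx=-2,dy=-2->C; (1,9):dx=-3,dy=-4->C
  (2,3):dx=+10,dy=-2->D; (2,4):dx=+2,dy=+3->C; (2,5):dx=+3,dy=+12->C; (2,6):dx=+9,dy=+15->C
  (2,7):dx=-1,dy=+5->D; (2,8):dx=+6,dy=+9->C; (2,9):dx=+5,dy=+7->C; (3,4):dx=-8,dy=+5->D
  (3,5):dx=-7,dy=+14->D; (3,6):dx=-1,dy=+17->D; (3,7):dx=-11,dy=+7->D; (3,8):dx=-4,dy=+11->D
  (3,9):dx=-5,dy=+9->D; (4,5):dx=+1,dy=+9->C; (4,6):dx=+7,dy=+12->C; (4,7):dx=-3,dy=+2->D
  (4,8):dx=+4,dy=+6->C; (4,9):dx=+3,dy=+4->C; (5,6):dx=+6,dy=+3->C; (5,7):dx=-4,dy=-7->C
  (5,8):dx=+3,dy=-3->D; (5,9):dx=+2,dy=-5->D; (6,7):dx=-10,dy=-10->C; (6,8):dx=-3,dy=-6->C
  (6,9):dx=-4,dy=-8->C; (7,8):dx=+7,dy=+4->C; (7,9):dx=+6,dy=+2->C; (8,9):dx=-1,dy=-2->C
Step 2: C = 23, D = 13, total pairs = 36.
Step 3: tau = (C - D)/(n(n-1)/2) = (23 - 13)/36 = 0.277778.
Step 4: Exact two-sided p-value (enumerate n! = 362880 permutations of y under H0): p = 0.358488.
Step 5: alpha = 0.05. fail to reject H0.

tau_b = 0.2778 (C=23, D=13), p = 0.358488, fail to reject H0.


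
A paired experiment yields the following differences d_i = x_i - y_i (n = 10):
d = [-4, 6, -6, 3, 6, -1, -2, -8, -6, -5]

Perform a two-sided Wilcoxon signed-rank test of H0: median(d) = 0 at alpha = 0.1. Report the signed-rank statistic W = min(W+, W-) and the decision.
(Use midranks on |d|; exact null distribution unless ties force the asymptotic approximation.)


Step 1: Drop any zero differences (none here) and take |d_i|.
|d| = [4, 6, 6, 3, 6, 1, 2, 8, 6, 5]
Step 2: Midrank |d_i| (ties get averaged ranks).
ranks: |4|->4, |6|->7.5, |6|->7.5, |3|->3, |6|->7.5, |1|->1, |2|->2, |8|->10, |6|->7.5, |5|->5
Step 3: Attach original signs; sum ranks with positive sign and with negative sign.
W+ = 7.5 + 3 + 7.5 = 18
W- = 4 + 7.5 + 1 + 2 + 10 + 7.5 + 5 = 37
(Check: W+ + W- = 55 should equal n(n+1)/2 = 55.)
Step 4: Test statistic W = min(W+, W-) = 18.
Step 5: Ties in |d|, so use the tie-corrected normal approximation.
        E[W] = n(n+1)/4 = 10*11/4 = 27.5.
        Tie groups: |d|=6 (t=4); sum(t^3 - t) = 60.
        Var[W] = n(n+1)(2n+1)/24 - sum(t^3-t)/48 = 2310/24 - 60/48 = 95.
        z = (W - E[W]) / sqrt(Var[W]) = (18 - 27.5) / 9.7468 = -0.9747.
        Two-sided p = 2*Phi(z) = 0.329719.
Step 6: alpha = 0.1. fail to reject H0.

W+ = 18, W- = 37, W = min = 18, p = 0.329719, fail to reject H0.


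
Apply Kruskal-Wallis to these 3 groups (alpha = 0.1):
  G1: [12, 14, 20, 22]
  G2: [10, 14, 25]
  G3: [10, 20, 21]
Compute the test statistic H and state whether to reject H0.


Step 1: Combine all N = 10 observations and assign midranks.
sorted (value, group, rank): (10,G2,1.5), (10,G3,1.5), (12,G1,3), (14,G1,4.5), (14,G2,4.5), (20,G1,6.5), (20,G3,6.5), (21,G3,8), (22,G1,9), (25,G2,10)
Step 2: Sum ranks within each group.
R_1 = 23 (n_1 = 4)
R_2 = 16 (n_2 = 3)
R_3 = 16 (n_3 = 3)
Step 3: H = 12/(N(N+1)) * sum(R_i^2/n_i) - 3(N+1)
     = 12/(10*11) * (23^2/4 + 16^2/3 + 16^2/3) - 3*11
     = 0.109091 * 302.917 - 33
     = 0.045455.
Step 4: Ties present; correction factor C = 1 - 18/(10^3 - 10) = 0.981818. Corrected H = 0.045455 / 0.981818 = 0.046296.
Step 5: Under H0, H ~ chi^2(2); p-value = 0.977118.
Step 6: alpha = 0.1. fail to reject H0.

H = 0.0463, df = 2, p = 0.977118, fail to reject H0.


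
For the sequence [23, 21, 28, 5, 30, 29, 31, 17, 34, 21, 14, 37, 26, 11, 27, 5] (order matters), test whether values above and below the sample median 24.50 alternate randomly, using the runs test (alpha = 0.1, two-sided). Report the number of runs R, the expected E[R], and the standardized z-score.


Step 1: Compute median = 24.50; label A = above, B = below.
Labels in order: BBABAAABABBAABAB  (n_A = 8, n_B = 8)
Step 2: Count runs R = 11.
Step 3: Under H0 (random ordering), E[R] = 2*n_A*n_B/(n_A+n_B) + 1 = 2*8*8/16 + 1 = 9.0000.
        Var[R] = 2*n_A*n_B*(2*n_A*n_B - n_A - n_B) / ((n_A+n_B)^2 * (n_A+n_B-1)) = 14336/3840 = 3.7333.
        SD[R] = 1.9322.
Step 4: Continuity-corrected z = (R - 0.5 - E[R]) / SD[R] = (11 - 0.5 - 9.0000) / 1.9322 = 0.7763.
Step 5: Two-sided p-value via normal approximation = 2*(1 - Phi(|z|)) = 0.437558.
Step 6: alpha = 0.1. fail to reject H0.

R = 11, z = 0.7763, p = 0.437558, fail to reject H0.


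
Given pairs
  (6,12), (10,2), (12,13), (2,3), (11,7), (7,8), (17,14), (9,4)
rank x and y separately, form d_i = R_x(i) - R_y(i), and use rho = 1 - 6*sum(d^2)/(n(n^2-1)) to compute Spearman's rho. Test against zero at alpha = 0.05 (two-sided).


Step 1: Rank x and y separately (midranks; no ties here).
rank(x): 6->2, 10->5, 12->7, 2->1, 11->6, 7->3, 17->8, 9->4
rank(y): 12->6, 2->1, 13->7, 3->2, 7->4, 8->5, 14->8, 4->3
Step 2: d_i = R_x(i) - R_y(i); compute d_i^2.
  (2-6)^2=16, (5-1)^2=16, (7-7)^2=0, (1-2)^2=1, (6-4)^2=4, (3-5)^2=4, (8-8)^2=0, (4-3)^2=1
sum(d^2) = 42.
Step 3: rho = 1 - 6*42 / (8*(8^2 - 1)) = 1 - 252/504 = 0.500000.
Step 4: Under H0, t = rho * sqrt((n-2)/(1-rho^2)) = 1.4142 ~ t(6).
Step 5: Two-sided p-value from the t-distribution with 6 df = 0.207031.
Step 6: alpha = 0.05. fail to reject H0.

rho = 0.5000, p = 0.207031, fail to reject H0 at alpha = 0.05.


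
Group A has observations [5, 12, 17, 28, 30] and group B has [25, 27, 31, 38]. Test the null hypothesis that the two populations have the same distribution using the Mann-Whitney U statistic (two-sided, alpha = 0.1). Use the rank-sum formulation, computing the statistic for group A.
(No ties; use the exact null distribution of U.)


Step 1: Combine and sort all 9 observations; assign midranks.
sorted (value, group): (5,X), (12,X), (17,X), (25,Y), (27,Y), (28,X), (30,X), (31,Y), (38,Y)
ranks: 5->1, 12->2, 17->3, 25->4, 27->5, 28->6, 30->7, 31->8, 38->9
Step 2: Rank sum for X: R1 = 1 + 2 + 3 + 6 + 7 = 19.
Step 3: U_X = R1 - n1(n1+1)/2 = 19 - 5*6/2 = 19 - 15 = 4.
       U_Y = n1*n2 - U_X = 20 - 4 = 16.
Step 4: No ties, so the exact null distribution of U (based on enumerating the C(9,5) = 126 equally likely rank assignments) gives the two-sided p-value.
Step 5: p-value = 0.190476; compare to alpha = 0.1. fail to reject H0.

U_X = 4, p = 0.190476, fail to reject H0 at alpha = 0.1.


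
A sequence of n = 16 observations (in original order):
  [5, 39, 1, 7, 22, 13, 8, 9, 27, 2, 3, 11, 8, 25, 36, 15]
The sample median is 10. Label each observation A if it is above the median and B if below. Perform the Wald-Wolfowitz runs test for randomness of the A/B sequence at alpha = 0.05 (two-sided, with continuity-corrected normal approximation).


Step 1: Compute median = 10; label A = above, B = below.
Labels in order: BABBAABBABBABAAA  (n_A = 8, n_B = 8)
Step 2: Count runs R = 10.
Step 3: Under H0 (random ordering), E[R] = 2*n_A*n_B/(n_A+n_B) + 1 = 2*8*8/16 + 1 = 9.0000.
        Var[R] = 2*n_A*n_B*(2*n_A*n_B - n_A - n_B) / ((n_A+n_B)^2 * (n_A+n_B-1)) = 14336/3840 = 3.7333.
        SD[R] = 1.9322.
Step 4: Continuity-corrected z = (R - 0.5 - E[R]) / SD[R] = (10 - 0.5 - 9.0000) / 1.9322 = 0.2588.
Step 5: Two-sided p-value via normal approximation = 2*(1 - Phi(|z|)) = 0.795809.
Step 6: alpha = 0.05. fail to reject H0.

R = 10, z = 0.2588, p = 0.795809, fail to reject H0.


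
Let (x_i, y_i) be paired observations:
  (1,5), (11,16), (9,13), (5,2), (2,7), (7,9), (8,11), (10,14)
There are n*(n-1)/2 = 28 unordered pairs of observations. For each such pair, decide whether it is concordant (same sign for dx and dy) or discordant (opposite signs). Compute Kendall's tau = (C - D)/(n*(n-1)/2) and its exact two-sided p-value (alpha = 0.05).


Step 1: Enumerate the 28 unordered pairs (i,j) with i<j and classify each by sign(x_j-x_i) * sign(y_j-y_i).
  (1,2):dx=+10,dy=+11->C; (1,3):dx=+8,dy=+8->C; (1,4):dx=+4,dy=-3->D; (1,5):dx=+1,dy=+2->C
  (1,6):dx=+6,dy=+4->C; (1,7):dx=+7,dy=+6->C; (1,8):dx=+9,dy=+9->C; (2,3):dx=-2,dy=-3->C
  (2,4):dx=-6,dy=-14->C; (2,5):dx=-9,dy=-9->C; (2,6):dx=-4,dy=-7->C; (2,7):dx=-3,dy=-5->C
  (2,8):dx=-1,dy=-2->C; (3,4):dx=-4,dy=-11->C; (3,5):dx=-7,dy=-6->C; (3,6):dx=-2,dy=-4->C
  (3,7):dx=-1,dy=-2->C; (3,8):dx=+1,dy=+1->C; (4,5):dx=-3,dy=+5->D; (4,6):dx=+2,dy=+7->C
  (4,7):dx=+3,dy=+9->C; (4,8):dx=+5,dy=+12->C; (5,6):dx=+5,dy=+2->C; (5,7):dx=+6,dy=+4->C
  (5,8):dx=+8,dy=+7->C; (6,7):dx=+1,dy=+2->C; (6,8):dx=+3,dy=+5->C; (7,8):dx=+2,dy=+3->C
Step 2: C = 26, D = 2, total pairs = 28.
Step 3: tau = (C - D)/(n(n-1)/2) = (26 - 2)/28 = 0.857143.
Step 4: Exact two-sided p-value (enumerate n! = 40320 permutations of y under H0): p = 0.001736.
Step 5: alpha = 0.05. reject H0.

tau_b = 0.8571 (C=26, D=2), p = 0.001736, reject H0.


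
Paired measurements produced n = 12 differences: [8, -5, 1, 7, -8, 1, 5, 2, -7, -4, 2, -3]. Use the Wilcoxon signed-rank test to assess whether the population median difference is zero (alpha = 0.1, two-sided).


Step 1: Drop any zero differences (none here) and take |d_i|.
|d| = [8, 5, 1, 7, 8, 1, 5, 2, 7, 4, 2, 3]
Step 2: Midrank |d_i| (ties get averaged ranks).
ranks: |8|->11.5, |5|->7.5, |1|->1.5, |7|->9.5, |8|->11.5, |1|->1.5, |5|->7.5, |2|->3.5, |7|->9.5, |4|->6, |2|->3.5, |3|->5
Step 3: Attach original signs; sum ranks with positive sign and with negative sign.
W+ = 11.5 + 1.5 + 9.5 + 1.5 + 7.5 + 3.5 + 3.5 = 38.5
W- = 7.5 + 11.5 + 9.5 + 6 + 5 = 39.5
(Check: W+ + W- = 78 should equal n(n+1)/2 = 78.)
Step 4: Test statistic W = min(W+, W-) = 38.5.
Step 5: Ties in |d|, so use the tie-corrected normal approximation.
        E[W] = n(n+1)/4 = 12*13/4 = 39.
        Tie groups: |d|=1 (t=2), |d|=2 (t=2), |d|=5 (t=2), |d|=7 (t=2), |d|=8 (t=2); sum(t^3 - t) = 30.
        Var[W] = n(n+1)(2n+1)/24 - sum(t^3-t)/48 = 3900/24 - 30/48 = 161.875.
        z = (W - E[W]) / sqrt(Var[W]) = (38.5 - 39) / 12.7230 = -0.0393.
        Two-sided p = 2*Phi(z) = 0.968652.
Step 6: alpha = 0.1. fail to reject H0.

W+ = 38.5, W- = 39.5, W = min = 38.5, p = 0.968652, fail to reject H0.


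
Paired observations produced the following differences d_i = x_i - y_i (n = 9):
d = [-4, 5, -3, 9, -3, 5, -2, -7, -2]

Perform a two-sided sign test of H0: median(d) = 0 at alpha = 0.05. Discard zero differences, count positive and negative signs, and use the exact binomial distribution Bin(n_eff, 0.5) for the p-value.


Step 1: Discard zero differences. Original n = 9; n_eff = number of nonzero differences = 9.
Nonzero differences (with sign): -4, +5, -3, +9, -3, +5, -2, -7, -2
Step 2: Count signs: positive = 3, negative = 6.
Step 3: Under H0: P(positive) = 0.5, so the number of positives S ~ Bin(9, 0.5).
Step 4: Two-sided exact p-value = sum of Bin(9,0.5) probabilities at or below the observed probability = 0.507812.
Step 5: alpha = 0.05. fail to reject H0.

n_eff = 9, pos = 3, neg = 6, p = 0.507812, fail to reject H0.


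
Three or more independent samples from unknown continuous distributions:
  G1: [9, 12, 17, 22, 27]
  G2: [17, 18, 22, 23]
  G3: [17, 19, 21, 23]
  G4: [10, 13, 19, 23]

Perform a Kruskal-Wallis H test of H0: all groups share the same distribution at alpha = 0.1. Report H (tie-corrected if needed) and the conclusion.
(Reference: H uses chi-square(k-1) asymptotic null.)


Step 1: Combine all N = 17 observations and assign midranks.
sorted (value, group, rank): (9,G1,1), (10,G4,2), (12,G1,3), (13,G4,4), (17,G1,6), (17,G2,6), (17,G3,6), (18,G2,8), (19,G3,9.5), (19,G4,9.5), (21,G3,11), (22,G1,12.5), (22,G2,12.5), (23,G2,15), (23,G3,15), (23,G4,15), (27,G1,17)
Step 2: Sum ranks within each group.
R_1 = 39.5 (n_1 = 5)
R_2 = 41.5 (n_2 = 4)
R_3 = 41.5 (n_3 = 4)
R_4 = 30.5 (n_4 = 4)
Step 3: H = 12/(N(N+1)) * sum(R_i^2/n_i) - 3(N+1)
     = 12/(17*18) * (39.5^2/5 + 41.5^2/4 + 41.5^2/4 + 30.5^2/4) - 3*18
     = 0.039216 * 1405.74 - 54
     = 1.126961.
Step 4: Ties present; correction factor C = 1 - 60/(17^3 - 17) = 0.987745. Corrected H = 1.126961 / 0.987745 = 1.140943.
Step 5: Under H0, H ~ chi^2(3); p-value = 0.767201.
Step 6: alpha = 0.1. fail to reject H0.

H = 1.1409, df = 3, p = 0.767201, fail to reject H0.


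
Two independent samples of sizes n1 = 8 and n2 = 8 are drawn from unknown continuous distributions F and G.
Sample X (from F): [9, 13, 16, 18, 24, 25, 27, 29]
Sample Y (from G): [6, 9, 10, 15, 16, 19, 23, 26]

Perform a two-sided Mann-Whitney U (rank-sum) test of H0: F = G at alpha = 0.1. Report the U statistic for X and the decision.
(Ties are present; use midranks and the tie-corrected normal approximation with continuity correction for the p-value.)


Step 1: Combine and sort all 16 observations; assign midranks.
sorted (value, group): (6,Y), (9,X), (9,Y), (10,Y), (13,X), (15,Y), (16,X), (16,Y), (18,X), (19,Y), (23,Y), (24,X), (25,X), (26,Y), (27,X), (29,X)
ranks: 6->1, 9->2.5, 9->2.5, 10->4, 13->5, 15->6, 16->7.5, 16->7.5, 18->9, 19->10, 23->11, 24->12, 25->13, 26->14, 27->15, 29->16
Step 2: Rank sum for X: R1 = 2.5 + 5 + 7.5 + 9 + 12 + 13 + 15 + 16 = 80.
Step 3: U_X = R1 - n1(n1+1)/2 = 80 - 8*9/2 = 80 - 36 = 44.
       U_Y = n1*n2 - U_X = 64 - 44 = 20.
Step 4: Ties are present, so use the tie-corrected normal approximation (with continuity correction) for the p-value.
Step 5: p-value = 0.226463; compare to alpha = 0.1. fail to reject H0.

U_X = 44, p = 0.226463, fail to reject H0 at alpha = 0.1.


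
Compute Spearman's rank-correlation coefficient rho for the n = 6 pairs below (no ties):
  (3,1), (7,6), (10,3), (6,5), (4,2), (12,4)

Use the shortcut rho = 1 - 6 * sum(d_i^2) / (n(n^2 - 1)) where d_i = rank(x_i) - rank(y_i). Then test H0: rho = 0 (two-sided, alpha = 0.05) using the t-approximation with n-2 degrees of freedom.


Step 1: Rank x and y separately (midranks; no ties here).
rank(x): 3->1, 7->4, 10->5, 6->3, 4->2, 12->6
rank(y): 1->1, 6->6, 3->3, 5->5, 2->2, 4->4
Step 2: d_i = R_x(i) - R_y(i); compute d_i^2.
  (1-1)^2=0, (4-6)^2=4, (5-3)^2=4, (3-5)^2=4, (2-2)^2=0, (6-4)^2=4
sum(d^2) = 16.
Step 3: rho = 1 - 6*16 / (6*(6^2 - 1)) = 1 - 96/210 = 0.542857.
Step 4: Under H0, t = rho * sqrt((n-2)/(1-rho^2)) = 1.2928 ~ t(4).
Step 5: Two-sided p-value from the t-distribution with 4 df = 0.265703.
Step 6: alpha = 0.05. fail to reject H0.

rho = 0.5429, p = 0.265703, fail to reject H0 at alpha = 0.05.


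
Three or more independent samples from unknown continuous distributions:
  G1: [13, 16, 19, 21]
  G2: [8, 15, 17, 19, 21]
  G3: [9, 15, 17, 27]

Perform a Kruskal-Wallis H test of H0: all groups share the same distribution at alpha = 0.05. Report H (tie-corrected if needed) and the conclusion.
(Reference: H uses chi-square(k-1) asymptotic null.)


Step 1: Combine all N = 13 observations and assign midranks.
sorted (value, group, rank): (8,G2,1), (9,G3,2), (13,G1,3), (15,G2,4.5), (15,G3,4.5), (16,G1,6), (17,G2,7.5), (17,G3,7.5), (19,G1,9.5), (19,G2,9.5), (21,G1,11.5), (21,G2,11.5), (27,G3,13)
Step 2: Sum ranks within each group.
R_1 = 30 (n_1 = 4)
R_2 = 34 (n_2 = 5)
R_3 = 27 (n_3 = 4)
Step 3: H = 12/(N(N+1)) * sum(R_i^2/n_i) - 3(N+1)
     = 12/(13*14) * (30^2/4 + 34^2/5 + 27^2/4) - 3*14
     = 0.065934 * 638.45 - 42
     = 0.095604.
Step 4: Ties present; correction factor C = 1 - 24/(13^3 - 13) = 0.989011. Corrected H = 0.095604 / 0.989011 = 0.096667.
Step 5: Under H0, H ~ chi^2(2); p-value = 0.952816.
Step 6: alpha = 0.05. fail to reject H0.

H = 0.0967, df = 2, p = 0.952816, fail to reject H0.


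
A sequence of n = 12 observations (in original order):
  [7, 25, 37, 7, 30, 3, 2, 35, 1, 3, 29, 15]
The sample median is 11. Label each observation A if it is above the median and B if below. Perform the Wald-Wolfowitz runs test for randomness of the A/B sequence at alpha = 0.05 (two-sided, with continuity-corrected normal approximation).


Step 1: Compute median = 11; label A = above, B = below.
Labels in order: BAABABBABBAA  (n_A = 6, n_B = 6)
Step 2: Count runs R = 8.
Step 3: Under H0 (random ordering), E[R] = 2*n_A*n_B/(n_A+n_B) + 1 = 2*6*6/12 + 1 = 7.0000.
        Var[R] = 2*n_A*n_B*(2*n_A*n_B - n_A - n_B) / ((n_A+n_B)^2 * (n_A+n_B-1)) = 4320/1584 = 2.7273.
        SD[R] = 1.6514.
Step 4: Continuity-corrected z = (R - 0.5 - E[R]) / SD[R] = (8 - 0.5 - 7.0000) / 1.6514 = 0.3028.
Step 5: Two-sided p-value via normal approximation = 2*(1 - Phi(|z|)) = 0.762069.
Step 6: alpha = 0.05. fail to reject H0.

R = 8, z = 0.3028, p = 0.762069, fail to reject H0.


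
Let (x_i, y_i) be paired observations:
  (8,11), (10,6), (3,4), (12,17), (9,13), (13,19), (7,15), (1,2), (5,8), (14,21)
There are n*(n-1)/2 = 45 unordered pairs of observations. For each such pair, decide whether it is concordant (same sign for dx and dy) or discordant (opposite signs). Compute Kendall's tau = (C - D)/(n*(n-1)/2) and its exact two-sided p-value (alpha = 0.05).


Step 1: Enumerate the 45 unordered pairs (i,j) with i<j and classify each by sign(x_j-x_i) * sign(y_j-y_i).
  (1,2):dx=+2,dy=-5->D; (1,3):dx=-5,dy=-7->C; (1,4):dx=+4,dy=+6->C; (1,5):dx=+1,dy=+2->C
  (1,6):dx=+5,dy=+8->C; (1,7):dx=-1,dy=+4->D; (1,8):dx=-7,dy=-9->C; (1,9):dx=-3,dy=-3->C
  (1,10):dx=+6,dy=+10->C; (2,3):dx=-7,dy=-2->C; (2,4):dx=+2,dy=+11->C; (2,5):dx=-1,dy=+7->D
  (2,6):dx=+3,dy=+13->C; (2,7):dx=-3,dy=+9->D; (2,8):dx=-9,dy=-4->C; (2,9):dx=-5,dy=+2->D
  (2,10):dx=+4,dy=+15->C; (3,4):dx=+9,dy=+13->C; (3,5):dx=+6,dy=+9->C; (3,6):dx=+10,dy=+15->C
  (3,7):dx=+4,dy=+11->C; (3,8):dx=-2,dy=-2->C; (3,9):dx=+2,dy=+4->C; (3,10):dx=+11,dy=+17->C
  (4,5):dx=-3,dy=-4->C; (4,6):dx=+1,dy=+2->C; (4,7):dx=-5,dy=-2->C; (4,8):dx=-11,dy=-15->C
  (4,9):dx=-7,dy=-9->C; (4,10):dx=+2,dy=+4->C; (5,6):dx=+4,dy=+6->C; (5,7):dx=-2,dy=+2->D
  (5,8):dx=-8,dy=-11->C; (5,9):dx=-4,dy=-5->C; (5,10):dx=+5,dy=+8->C; (6,7):dx=-6,dy=-4->C
  (6,8):dx=-12,dy=-17->C; (6,9):dx=-8,dy=-11->C; (6,10):dx=+1,dy=+2->C; (7,8):dx=-6,dy=-13->C
  (7,9):dx=-2,dy=-7->C; (7,10):dx=+7,dy=+6->C; (8,9):dx=+4,dy=+6->C; (8,10):dx=+13,dy=+19->C
  (9,10):dx=+9,dy=+13->C
Step 2: C = 39, D = 6, total pairs = 45.
Step 3: tau = (C - D)/(n(n-1)/2) = (39 - 6)/45 = 0.733333.
Step 4: Exact two-sided p-value (enumerate n! = 3628800 permutations of y under H0): p = 0.002213.
Step 5: alpha = 0.05. reject H0.

tau_b = 0.7333 (C=39, D=6), p = 0.002213, reject H0.


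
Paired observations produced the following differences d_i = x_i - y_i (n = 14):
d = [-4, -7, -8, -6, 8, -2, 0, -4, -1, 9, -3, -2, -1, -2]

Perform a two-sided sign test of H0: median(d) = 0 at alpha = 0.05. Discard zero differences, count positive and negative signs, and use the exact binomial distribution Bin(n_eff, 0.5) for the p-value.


Step 1: Discard zero differences. Original n = 14; n_eff = number of nonzero differences = 13.
Nonzero differences (with sign): -4, -7, -8, -6, +8, -2, -4, -1, +9, -3, -2, -1, -2
Step 2: Count signs: positive = 2, negative = 11.
Step 3: Under H0: P(positive) = 0.5, so the number of positives S ~ Bin(13, 0.5).
Step 4: Two-sided exact p-value = sum of Bin(13,0.5) probabilities at or below the observed probability = 0.022461.
Step 5: alpha = 0.05. reject H0.

n_eff = 13, pos = 2, neg = 11, p = 0.022461, reject H0.


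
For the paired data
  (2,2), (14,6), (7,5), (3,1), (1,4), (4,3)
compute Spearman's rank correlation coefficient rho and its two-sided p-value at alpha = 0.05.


Step 1: Rank x and y separately (midranks; no ties here).
rank(x): 2->2, 14->6, 7->5, 3->3, 1->1, 4->4
rank(y): 2->2, 6->6, 5->5, 1->1, 4->4, 3->3
Step 2: d_i = R_x(i) - R_y(i); compute d_i^2.
  (2-2)^2=0, (6-6)^2=0, (5-5)^2=0, (3-1)^2=4, (1-4)^2=9, (4-3)^2=1
sum(d^2) = 14.
Step 3: rho = 1 - 6*14 / (6*(6^2 - 1)) = 1 - 84/210 = 0.600000.
Step 4: Under H0, t = rho * sqrt((n-2)/(1-rho^2)) = 1.5000 ~ t(4).
Step 5: Two-sided p-value from the t-distribution with 4 df = 0.208000.
Step 6: alpha = 0.05. fail to reject H0.

rho = 0.6000, p = 0.208000, fail to reject H0 at alpha = 0.05.


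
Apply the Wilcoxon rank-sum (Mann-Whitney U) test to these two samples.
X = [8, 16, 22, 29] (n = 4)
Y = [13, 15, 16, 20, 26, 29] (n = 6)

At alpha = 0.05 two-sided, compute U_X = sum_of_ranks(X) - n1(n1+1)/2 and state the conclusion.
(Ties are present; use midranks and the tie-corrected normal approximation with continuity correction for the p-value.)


Step 1: Combine and sort all 10 observations; assign midranks.
sorted (value, group): (8,X), (13,Y), (15,Y), (16,X), (16,Y), (20,Y), (22,X), (26,Y), (29,X), (29,Y)
ranks: 8->1, 13->2, 15->3, 16->4.5, 16->4.5, 20->6, 22->7, 26->8, 29->9.5, 29->9.5
Step 2: Rank sum for X: R1 = 1 + 4.5 + 7 + 9.5 = 22.
Step 3: U_X = R1 - n1(n1+1)/2 = 22 - 4*5/2 = 22 - 10 = 12.
       U_Y = n1*n2 - U_X = 24 - 12 = 12.
Step 4: Ties are present, so use the tie-corrected normal approximation (with continuity correction) for the p-value.
Step 5: p-value = 1.000000; compare to alpha = 0.05. fail to reject H0.

U_X = 12, p = 1.000000, fail to reject H0 at alpha = 0.05.


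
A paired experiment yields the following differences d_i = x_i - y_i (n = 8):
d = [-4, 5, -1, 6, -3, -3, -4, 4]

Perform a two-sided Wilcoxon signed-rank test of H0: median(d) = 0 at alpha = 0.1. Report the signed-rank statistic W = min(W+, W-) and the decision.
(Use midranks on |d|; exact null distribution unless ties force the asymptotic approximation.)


Step 1: Drop any zero differences (none here) and take |d_i|.
|d| = [4, 5, 1, 6, 3, 3, 4, 4]
Step 2: Midrank |d_i| (ties get averaged ranks).
ranks: |4|->5, |5|->7, |1|->1, |6|->8, |3|->2.5, |3|->2.5, |4|->5, |4|->5
Step 3: Attach original signs; sum ranks with positive sign and with negative sign.
W+ = 7 + 8 + 5 = 20
W- = 5 + 1 + 2.5 + 2.5 + 5 = 16
(Check: W+ + W- = 36 should equal n(n+1)/2 = 36.)
Step 4: Test statistic W = min(W+, W-) = 16.
Step 5: Ties in |d|, so use the tie-corrected normal approximation.
        E[W] = n(n+1)/4 = 8*9/4 = 18.
        Tie groups: |d|=3 (t=2), |d|=4 (t=3); sum(t^3 - t) = 30.
        Var[W] = n(n+1)(2n+1)/24 - sum(t^3-t)/48 = 1224/24 - 30/48 = 50.375.
        z = (W - E[W]) / sqrt(Var[W]) = (16 - 18) / 7.0975 = -0.2818.
        Two-sided p = 2*Phi(z) = 0.778106.
Step 6: alpha = 0.1. fail to reject H0.

W+ = 20, W- = 16, W = min = 16, p = 0.778106, fail to reject H0.


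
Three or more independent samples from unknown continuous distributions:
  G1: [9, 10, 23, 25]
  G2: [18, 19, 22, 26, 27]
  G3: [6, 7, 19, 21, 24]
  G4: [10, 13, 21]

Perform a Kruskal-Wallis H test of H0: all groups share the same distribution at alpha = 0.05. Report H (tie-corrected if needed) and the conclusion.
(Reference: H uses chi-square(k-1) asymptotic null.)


Step 1: Combine all N = 17 observations and assign midranks.
sorted (value, group, rank): (6,G3,1), (7,G3,2), (9,G1,3), (10,G1,4.5), (10,G4,4.5), (13,G4,6), (18,G2,7), (19,G2,8.5), (19,G3,8.5), (21,G3,10.5), (21,G4,10.5), (22,G2,12), (23,G1,13), (24,G3,14), (25,G1,15), (26,G2,16), (27,G2,17)
Step 2: Sum ranks within each group.
R_1 = 35.5 (n_1 = 4)
R_2 = 60.5 (n_2 = 5)
R_3 = 36 (n_3 = 5)
R_4 = 21 (n_4 = 3)
Step 3: H = 12/(N(N+1)) * sum(R_i^2/n_i) - 3(N+1)
     = 12/(17*18) * (35.5^2/4 + 60.5^2/5 + 36^2/5 + 21^2/3) - 3*18
     = 0.039216 * 1453.31 - 54
     = 2.992647.
Step 4: Ties present; correction factor C = 1 - 18/(17^3 - 17) = 0.996324. Corrected H = 2.992647 / 0.996324 = 3.003690.
Step 5: Under H0, H ~ chi^2(3); p-value = 0.391057.
Step 6: alpha = 0.05. fail to reject H0.

H = 3.0037, df = 3, p = 0.391057, fail to reject H0.


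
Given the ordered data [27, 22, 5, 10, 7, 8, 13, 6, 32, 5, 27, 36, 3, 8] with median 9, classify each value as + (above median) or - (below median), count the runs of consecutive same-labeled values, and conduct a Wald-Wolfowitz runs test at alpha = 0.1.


Step 1: Compute median = 9; label A = above, B = below.
Labels in order: AABABBABABAABB  (n_A = 7, n_B = 7)
Step 2: Count runs R = 10.
Step 3: Under H0 (random ordering), E[R] = 2*n_A*n_B/(n_A+n_B) + 1 = 2*7*7/14 + 1 = 8.0000.
        Var[R] = 2*n_A*n_B*(2*n_A*n_B - n_A - n_B) / ((n_A+n_B)^2 * (n_A+n_B-1)) = 8232/2548 = 3.2308.
        SD[R] = 1.7974.
Step 4: Continuity-corrected z = (R - 0.5 - E[R]) / SD[R] = (10 - 0.5 - 8.0000) / 1.7974 = 0.8345.
Step 5: Two-sided p-value via normal approximation = 2*(1 - Phi(|z|)) = 0.403986.
Step 6: alpha = 0.1. fail to reject H0.

R = 10, z = 0.8345, p = 0.403986, fail to reject H0.


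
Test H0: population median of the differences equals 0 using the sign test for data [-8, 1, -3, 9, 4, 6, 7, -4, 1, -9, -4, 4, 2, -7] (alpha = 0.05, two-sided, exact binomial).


Step 1: Discard zero differences. Original n = 14; n_eff = number of nonzero differences = 14.
Nonzero differences (with sign): -8, +1, -3, +9, +4, +6, +7, -4, +1, -9, -4, +4, +2, -7
Step 2: Count signs: positive = 8, negative = 6.
Step 3: Under H0: P(positive) = 0.5, so the number of positives S ~ Bin(14, 0.5).
Step 4: Two-sided exact p-value = sum of Bin(14,0.5) probabilities at or below the observed probability = 0.790527.
Step 5: alpha = 0.05. fail to reject H0.

n_eff = 14, pos = 8, neg = 6, p = 0.790527, fail to reject H0.


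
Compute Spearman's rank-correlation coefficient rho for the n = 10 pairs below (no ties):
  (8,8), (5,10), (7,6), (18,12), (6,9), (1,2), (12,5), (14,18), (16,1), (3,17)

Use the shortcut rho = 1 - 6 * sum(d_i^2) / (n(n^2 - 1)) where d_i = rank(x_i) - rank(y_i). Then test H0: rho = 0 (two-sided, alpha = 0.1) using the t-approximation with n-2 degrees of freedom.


Step 1: Rank x and y separately (midranks; no ties here).
rank(x): 8->6, 5->3, 7->5, 18->10, 6->4, 1->1, 12->7, 14->8, 16->9, 3->2
rank(y): 8->5, 10->7, 6->4, 12->8, 9->6, 2->2, 5->3, 18->10, 1->1, 17->9
Step 2: d_i = R_x(i) - R_y(i); compute d_i^2.
  (6-5)^2=1, (3-7)^2=16, (5-4)^2=1, (10-8)^2=4, (4-6)^2=4, (1-2)^2=1, (7-3)^2=16, (8-10)^2=4, (9-1)^2=64, (2-9)^2=49
sum(d^2) = 160.
Step 3: rho = 1 - 6*160 / (10*(10^2 - 1)) = 1 - 960/990 = 0.030303.
Step 4: Under H0, t = rho * sqrt((n-2)/(1-rho^2)) = 0.0857 ~ t(8).
Step 5: Two-sided p-value from the t-distribution with 8 df = 0.933773.
Step 6: alpha = 0.1. fail to reject H0.

rho = 0.0303, p = 0.933773, fail to reject H0 at alpha = 0.1.


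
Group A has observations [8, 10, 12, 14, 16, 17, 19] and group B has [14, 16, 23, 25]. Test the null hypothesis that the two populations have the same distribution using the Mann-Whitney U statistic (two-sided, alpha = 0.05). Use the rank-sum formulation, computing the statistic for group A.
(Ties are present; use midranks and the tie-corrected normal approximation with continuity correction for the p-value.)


Step 1: Combine and sort all 11 observations; assign midranks.
sorted (value, group): (8,X), (10,X), (12,X), (14,X), (14,Y), (16,X), (16,Y), (17,X), (19,X), (23,Y), (25,Y)
ranks: 8->1, 10->2, 12->3, 14->4.5, 14->4.5, 16->6.5, 16->6.5, 17->8, 19->9, 23->10, 25->11
Step 2: Rank sum for X: R1 = 1 + 2 + 3 + 4.5 + 6.5 + 8 + 9 = 34.
Step 3: U_X = R1 - n1(n1+1)/2 = 34 - 7*8/2 = 34 - 28 = 6.
       U_Y = n1*n2 - U_X = 28 - 6 = 22.
Step 4: Ties are present, so use the tie-corrected normal approximation (with continuity correction) for the p-value.
Step 5: p-value = 0.154489; compare to alpha = 0.05. fail to reject H0.

U_X = 6, p = 0.154489, fail to reject H0 at alpha = 0.05.
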